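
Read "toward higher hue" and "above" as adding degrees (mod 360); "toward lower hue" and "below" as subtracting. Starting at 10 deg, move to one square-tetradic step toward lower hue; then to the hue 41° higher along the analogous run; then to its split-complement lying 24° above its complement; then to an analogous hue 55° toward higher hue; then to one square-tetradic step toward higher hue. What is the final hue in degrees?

310°

square ↓ −90°: 10 − 90 = -80 → -80 + 360 = 280°
analog 41° ↑ +41°: 280 + 41 = 321°
split-comp 24° ↑ +204°: 321 + 204 = 525 → 525 − 360 = 165°
analog 55° ↑ +55°: 165 + 55 = 220°
square ↑ +90°: 220 + 90 = 310°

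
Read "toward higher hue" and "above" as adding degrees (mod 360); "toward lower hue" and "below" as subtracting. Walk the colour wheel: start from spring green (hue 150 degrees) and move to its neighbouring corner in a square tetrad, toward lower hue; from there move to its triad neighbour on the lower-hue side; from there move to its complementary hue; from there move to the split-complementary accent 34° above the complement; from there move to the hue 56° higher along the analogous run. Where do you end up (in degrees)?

square ↓ −90°: 150 − 90 = 60°
triadic ↓ −120°: 60 − 120 = -60 → -60 + 360 = 300°
complement +180°: 300 + 180 = 480 → 480 − 360 = 120°
split-comp 34° ↑ +214°: 120 + 214 = 334°
analog 56° ↑ +56°: 334 + 56 = 390 → 390 − 360 = 30°

30°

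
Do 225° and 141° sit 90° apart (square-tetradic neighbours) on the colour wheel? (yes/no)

Angular distance: |225 − 141| = 84 = 84°.
90° apart (square-tetradic neighbours) requires 90°.

no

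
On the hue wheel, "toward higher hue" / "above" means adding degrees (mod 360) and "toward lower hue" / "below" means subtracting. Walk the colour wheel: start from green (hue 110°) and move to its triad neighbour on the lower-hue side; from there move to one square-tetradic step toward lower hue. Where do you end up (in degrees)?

triadic ↓ −120°: 110 − 120 = -10 → -10 + 360 = 350°
square ↓ −90°: 350 − 90 = 260°

260°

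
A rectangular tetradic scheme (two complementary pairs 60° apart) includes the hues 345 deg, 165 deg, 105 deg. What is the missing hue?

285°

A rectangular tetradic uses two complementary pairs 60° apart: offsets 0°, 60°, 180°, 240°.
Among {105°, 165°, 345°}, 345° and 165° are a 180° pair.
The remaining hue 105° needs its own complement: 105 + 180 = 285°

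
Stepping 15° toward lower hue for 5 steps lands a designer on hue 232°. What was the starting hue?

307°

5 steps of 15° (toward lower hue) give a net shift of −75°.
Start = end − shift: 232 + 75 = 307°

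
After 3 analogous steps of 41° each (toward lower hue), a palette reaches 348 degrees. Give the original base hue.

111°

3 steps of 41° (toward lower hue) give a net shift of −123°.
Start = end − shift: 348 + 123 = 471 → 471 − 360 = 111°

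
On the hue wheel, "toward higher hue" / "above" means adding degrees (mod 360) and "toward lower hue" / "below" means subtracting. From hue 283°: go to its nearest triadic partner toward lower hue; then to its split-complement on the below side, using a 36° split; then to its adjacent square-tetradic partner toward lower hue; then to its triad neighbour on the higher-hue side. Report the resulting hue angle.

337°

−120° (triadic ↓): 283 − 120 = 163°
+144° (split-comp 36° ↓): 163 + 144 = 307°
−90° (square ↓): 307 − 90 = 217°
+120° (triadic ↑): 217 + 120 = 337°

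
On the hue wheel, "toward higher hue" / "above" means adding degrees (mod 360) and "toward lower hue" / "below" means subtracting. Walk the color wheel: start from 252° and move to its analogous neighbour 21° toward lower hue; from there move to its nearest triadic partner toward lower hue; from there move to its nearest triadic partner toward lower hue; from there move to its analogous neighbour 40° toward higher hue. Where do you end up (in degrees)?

−21° (analog 21° ↓): 252 − 21 = 231°
−120° (triadic ↓): 231 − 120 = 111°
−120° (triadic ↓): 111 − 120 = -9 → -9 + 360 = 351°
+40° (analog 40° ↑): 351 + 40 = 391 → 391 − 360 = 31°

31°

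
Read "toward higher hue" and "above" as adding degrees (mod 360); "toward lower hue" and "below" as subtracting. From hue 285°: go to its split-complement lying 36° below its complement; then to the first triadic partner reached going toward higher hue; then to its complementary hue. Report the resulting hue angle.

9°

split-comp 36° ↓ +144°: 285 + 144 = 429 → 429 − 360 = 69°
triadic ↑ +120°: 69 + 120 = 189°
complement +180°: 189 + 180 = 369 → 369 − 360 = 9°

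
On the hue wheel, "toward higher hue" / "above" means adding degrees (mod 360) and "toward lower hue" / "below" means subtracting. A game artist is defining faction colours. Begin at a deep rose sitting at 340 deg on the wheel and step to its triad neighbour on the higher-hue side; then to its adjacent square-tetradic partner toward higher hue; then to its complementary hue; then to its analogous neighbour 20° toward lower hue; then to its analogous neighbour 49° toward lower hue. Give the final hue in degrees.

340 + 120 = 460 → 460 − 360 = 100°   (triadic ↑)
100 + 90 = 190°   (square ↑)
190 + 180 = 370 → 370 − 360 = 10°   (complement)
10 − 20 = -10 → -10 + 360 = 350°   (analog 20° ↓)
350 − 49 = 301°   (analog 49° ↓)

301°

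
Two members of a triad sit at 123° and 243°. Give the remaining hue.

A triad spaces three hues 120° apart.
The full set is {3°, 123°, 243°}.

3°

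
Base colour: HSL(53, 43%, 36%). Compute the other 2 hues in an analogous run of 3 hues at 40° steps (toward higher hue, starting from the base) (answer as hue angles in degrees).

Analogous hues sit every 40° along the wheel.
53 + 40 = 93°
53 + 80 = 133°

93° and 133°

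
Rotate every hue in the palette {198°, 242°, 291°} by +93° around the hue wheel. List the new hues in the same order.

291°, 335°, 24°

198 + 93 = 291°
242 + 93 = 335°
291 + 93 = 384 → 384 − 360 = 24°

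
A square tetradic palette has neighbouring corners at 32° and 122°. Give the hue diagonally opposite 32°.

A square tetradic scheme places four hues 90° apart; opposite corners are 180° apart.
32 + 180 = 212°

212°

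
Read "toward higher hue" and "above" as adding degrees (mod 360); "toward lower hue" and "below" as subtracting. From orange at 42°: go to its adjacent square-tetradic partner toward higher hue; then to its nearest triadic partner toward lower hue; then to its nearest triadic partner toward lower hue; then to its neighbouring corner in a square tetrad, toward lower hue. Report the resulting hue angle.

162°

square ↑ +90°: 42 + 90 = 132°
triadic ↓ −120°: 132 − 120 = 12°
triadic ↓ −120°: 12 − 120 = -108 → -108 + 360 = 252°
square ↓ −90°: 252 − 90 = 162°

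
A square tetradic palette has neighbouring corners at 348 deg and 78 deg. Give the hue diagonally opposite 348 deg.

A square tetradic scheme places four hues 90° apart; opposite corners are 180° apart.
348 + 180 = 528 → 528 − 360 = 168°

168°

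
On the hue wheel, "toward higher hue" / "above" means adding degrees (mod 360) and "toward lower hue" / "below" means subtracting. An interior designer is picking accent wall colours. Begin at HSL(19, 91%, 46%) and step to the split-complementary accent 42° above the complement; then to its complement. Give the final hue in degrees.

+222° (split-comp 42° ↑): 19 + 222 = 241°
+180° (complement): 241 + 180 = 421 → 421 − 360 = 61°

61°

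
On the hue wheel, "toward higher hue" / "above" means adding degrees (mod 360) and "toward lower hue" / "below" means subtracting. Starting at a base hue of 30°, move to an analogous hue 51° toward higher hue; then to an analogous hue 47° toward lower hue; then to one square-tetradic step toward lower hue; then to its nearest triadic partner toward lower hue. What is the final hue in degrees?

184°

analog 51° ↑ +51°: 30 + 51 = 81°
analog 47° ↓ −47°: 81 − 47 = 34°
square ↓ −90°: 34 − 90 = -56 → -56 + 360 = 304°
triadic ↓ −120°: 304 − 120 = 184°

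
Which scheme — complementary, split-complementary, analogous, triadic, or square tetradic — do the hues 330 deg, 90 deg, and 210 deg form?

Sort the hues: 90°, 210°, 330°.
Successive gaps around the wheel: 120°, 120°, 120°.
Three hues equally spaced 120° apart form a triad.

triadic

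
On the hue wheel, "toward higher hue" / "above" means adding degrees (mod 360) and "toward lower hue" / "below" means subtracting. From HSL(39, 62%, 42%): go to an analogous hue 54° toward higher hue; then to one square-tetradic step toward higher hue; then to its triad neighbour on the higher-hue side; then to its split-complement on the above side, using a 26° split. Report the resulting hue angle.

149°

analog 54° ↑ +54°: 39 + 54 = 93°
square ↑ +90°: 93 + 90 = 183°
triadic ↑ +120°: 183 + 120 = 303°
split-comp 26° ↑ +206°: 303 + 206 = 509 → 509 − 360 = 149°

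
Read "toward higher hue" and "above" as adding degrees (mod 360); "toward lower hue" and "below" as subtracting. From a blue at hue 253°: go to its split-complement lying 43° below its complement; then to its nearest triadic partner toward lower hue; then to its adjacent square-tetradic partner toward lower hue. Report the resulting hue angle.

+137° (split-comp 43° ↓): 253 + 137 = 390 → 390 − 360 = 30°
−120° (triadic ↓): 30 − 120 = -90 → -90 + 360 = 270°
−90° (square ↓): 270 − 90 = 180°

180°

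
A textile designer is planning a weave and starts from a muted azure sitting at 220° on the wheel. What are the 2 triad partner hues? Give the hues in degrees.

340° and 100°

A triad places three hues 120° apart.
220 + 120 = 340°
220 + 240 = 460 → 460 − 360 = 100°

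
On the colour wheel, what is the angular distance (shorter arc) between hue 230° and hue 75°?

155°

|230 − 75| = 155.
155 ≤ 180, so the shorter arc is 155°.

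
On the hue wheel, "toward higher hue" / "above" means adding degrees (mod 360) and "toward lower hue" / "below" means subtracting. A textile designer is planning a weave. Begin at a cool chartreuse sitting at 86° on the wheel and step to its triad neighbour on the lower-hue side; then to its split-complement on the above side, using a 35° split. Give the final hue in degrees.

86 − 120 = -34 → -34 + 360 = 326°   (triadic ↓)
326 + 215 = 541 → 541 − 360 = 181°   (split-comp 35° ↑)

181°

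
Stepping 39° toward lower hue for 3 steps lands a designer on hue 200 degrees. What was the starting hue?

317°

3 steps of 39° (toward lower hue) give a net shift of −117°.
Start = end − shift: 200 + 117 = 317°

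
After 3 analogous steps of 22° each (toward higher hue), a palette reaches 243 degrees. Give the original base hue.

3 steps of 22° (toward higher hue) give a net shift of +66°.
Start = end − shift: 243 − 66 = 177°

177°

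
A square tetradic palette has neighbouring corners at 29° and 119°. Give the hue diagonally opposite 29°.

209°

A square tetradic scheme places four hues 90° apart; opposite corners are 180° apart.
29 + 180 = 209°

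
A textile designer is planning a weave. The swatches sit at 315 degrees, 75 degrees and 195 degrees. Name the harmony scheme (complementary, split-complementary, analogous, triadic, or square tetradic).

triadic

Sort the hues: 75°, 195°, 315°.
Successive gaps around the wheel: 120°, 120°, 120°.
Three hues equally spaced 120° apart form a triad.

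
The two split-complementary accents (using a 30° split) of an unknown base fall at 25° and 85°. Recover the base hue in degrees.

The accents sit 30° either side of the complement, so the complement is their short-arc midpoint on the wheel.
Short-arc midpoint of 25° and 85°: 55°.
Base is 180° from the complement: 55 − 180 = -125 → -125 + 360 = 235°

235°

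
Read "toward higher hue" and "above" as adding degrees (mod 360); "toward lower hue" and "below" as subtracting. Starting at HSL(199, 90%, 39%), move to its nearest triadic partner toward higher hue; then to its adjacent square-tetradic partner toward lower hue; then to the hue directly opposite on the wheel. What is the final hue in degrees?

49°

199 + 120 = 319°   (triadic ↑)
319 − 90 = 229°   (square ↓)
229 + 180 = 409 → 409 − 360 = 49°   (complement)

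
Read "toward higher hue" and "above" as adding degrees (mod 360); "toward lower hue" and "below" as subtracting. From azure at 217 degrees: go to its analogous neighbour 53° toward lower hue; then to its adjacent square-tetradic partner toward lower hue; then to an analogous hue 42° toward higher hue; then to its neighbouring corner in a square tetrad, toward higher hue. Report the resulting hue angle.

−53° (analog 53° ↓): 217 − 53 = 164°
−90° (square ↓): 164 − 90 = 74°
+42° (analog 42° ↑): 74 + 42 = 116°
+90° (square ↑): 116 + 90 = 206°

206°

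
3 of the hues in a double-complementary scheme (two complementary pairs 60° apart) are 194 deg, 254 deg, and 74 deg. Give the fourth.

14°

A rectangular tetradic uses two complementary pairs 60° apart: offsets 0°, 60°, 180°, 240°.
Among {74°, 194°, 254°}, 74° and 254° are a 180° pair.
The remaining hue 194° needs its own complement: 194 + 180 = 374 → 374 − 360 = 14°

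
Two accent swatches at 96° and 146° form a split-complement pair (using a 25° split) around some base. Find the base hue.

301°

The accents sit 25° either side of the complement, so the complement is their short-arc midpoint on the wheel.
Short-arc midpoint of 96° and 146°: 121°.
Base is 180° from the complement: 121 − 180 = -59 → -59 + 360 = 301°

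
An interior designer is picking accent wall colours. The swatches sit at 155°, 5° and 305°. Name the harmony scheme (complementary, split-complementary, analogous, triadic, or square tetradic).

split-complementary

Sort the hues: 5°, 155°, 305°.
Successive gaps around the wheel: 150°, 150°, 60°.
Two 150° gaps and one 60° gap — a base hue opposite a pair of accents 30° either side of its complement — is the split-complementary pattern.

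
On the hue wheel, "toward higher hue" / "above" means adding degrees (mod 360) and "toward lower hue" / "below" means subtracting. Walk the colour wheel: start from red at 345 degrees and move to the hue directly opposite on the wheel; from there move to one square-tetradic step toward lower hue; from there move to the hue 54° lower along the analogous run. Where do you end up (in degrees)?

21°

+180° (complement): 345 + 180 = 525 → 525 − 360 = 165°
−90° (square ↓): 165 − 90 = 75°
−54° (analog 54° ↓): 75 − 54 = 21°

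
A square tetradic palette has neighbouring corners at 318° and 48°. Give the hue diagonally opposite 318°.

138°

A square tetradic scheme places four hues 90° apart; opposite corners are 180° apart.
318 + 180 = 498 → 498 − 360 = 138°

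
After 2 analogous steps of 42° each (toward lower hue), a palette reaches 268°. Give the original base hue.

2 steps of 42° (toward lower hue) give a net shift of −84°.
Start = end − shift: 268 + 84 = 352°

352°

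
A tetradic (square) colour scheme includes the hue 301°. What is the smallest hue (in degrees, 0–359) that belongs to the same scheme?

31°

A square tetradic scheme places four hues every 90°.
The full set through 301° is {31°, 121°, 211°, 301°}.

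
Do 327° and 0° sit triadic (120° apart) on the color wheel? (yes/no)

no

Angular distance: |327 − 0| = 327; shorter arc = 360 − 327 = 33°.
Triadic (120° apart) requires 120°.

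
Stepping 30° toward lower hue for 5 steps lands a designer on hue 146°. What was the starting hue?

5 steps of 30° (toward lower hue) give a net shift of −150°.
Start = end − shift: 146 + 150 = 296°

296°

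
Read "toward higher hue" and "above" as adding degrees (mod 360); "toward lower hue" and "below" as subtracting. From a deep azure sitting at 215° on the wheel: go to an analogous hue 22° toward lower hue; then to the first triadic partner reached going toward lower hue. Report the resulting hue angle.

analog 22° ↓ −22°: 215 − 22 = 193°
triadic ↓ −120°: 193 − 120 = 73°

73°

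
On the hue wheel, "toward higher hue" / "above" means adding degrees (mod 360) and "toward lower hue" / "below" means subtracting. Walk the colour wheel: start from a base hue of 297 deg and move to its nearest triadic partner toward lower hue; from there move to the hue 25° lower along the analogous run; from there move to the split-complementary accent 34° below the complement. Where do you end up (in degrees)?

298°

−120° (triadic ↓): 297 − 120 = 177°
−25° (analog 25° ↓): 177 − 25 = 152°
+146° (split-comp 34° ↓): 152 + 146 = 298°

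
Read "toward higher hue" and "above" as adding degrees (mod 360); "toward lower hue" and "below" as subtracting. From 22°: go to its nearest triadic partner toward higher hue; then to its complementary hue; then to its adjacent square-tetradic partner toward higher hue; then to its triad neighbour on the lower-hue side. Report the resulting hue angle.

292°

+120° (triadic ↑): 22 + 120 = 142°
+180° (complement): 142 + 180 = 322°
+90° (square ↑): 322 + 90 = 412 → 412 − 360 = 52°
−120° (triadic ↓): 52 − 120 = -68 → -68 + 360 = 292°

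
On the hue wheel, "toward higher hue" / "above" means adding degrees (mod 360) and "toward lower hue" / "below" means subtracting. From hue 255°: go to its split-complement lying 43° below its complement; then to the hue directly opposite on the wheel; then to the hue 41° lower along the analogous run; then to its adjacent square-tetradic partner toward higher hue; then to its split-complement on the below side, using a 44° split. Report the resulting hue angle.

37°

255 + 137 = 392 → 392 − 360 = 32°   (split-comp 43° ↓)
32 + 180 = 212°   (complement)
212 − 41 = 171°   (analog 41° ↓)
171 + 90 = 261°   (square ↑)
261 + 136 = 397 → 397 − 360 = 37°   (split-comp 44° ↓)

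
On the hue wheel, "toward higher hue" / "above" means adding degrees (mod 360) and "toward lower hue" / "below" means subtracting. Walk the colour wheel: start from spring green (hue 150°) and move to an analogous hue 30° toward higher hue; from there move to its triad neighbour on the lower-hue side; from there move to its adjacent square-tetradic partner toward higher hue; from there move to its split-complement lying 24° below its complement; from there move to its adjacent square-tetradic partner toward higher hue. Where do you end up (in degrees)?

analog 30° ↑ +30°: 150 + 30 = 180°
triadic ↓ −120°: 180 − 120 = 60°
square ↑ +90°: 60 + 90 = 150°
split-comp 24° ↓ +156°: 150 + 156 = 306°
square ↑ +90°: 306 + 90 = 396 → 396 − 360 = 36°

36°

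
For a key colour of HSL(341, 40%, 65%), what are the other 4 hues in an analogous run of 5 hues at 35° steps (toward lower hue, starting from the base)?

Analogous hues sit every 35° along the wheel.
341 − 35 = 306°
341 − 70 = 271°
341 − 105 = 236°
341 − 140 = 201°

306°, 271°, 236°, and 201°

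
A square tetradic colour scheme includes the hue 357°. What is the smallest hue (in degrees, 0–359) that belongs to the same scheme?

A square tetradic scheme places four hues every 90°.
The full set through 357° is {87°, 177°, 267°, 357°}.

87°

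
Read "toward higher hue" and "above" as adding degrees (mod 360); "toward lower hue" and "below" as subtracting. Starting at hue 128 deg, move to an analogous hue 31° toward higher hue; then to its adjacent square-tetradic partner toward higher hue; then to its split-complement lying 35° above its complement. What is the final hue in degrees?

analog 31° ↑ +31°: 128 + 31 = 159°
square ↑ +90°: 159 + 90 = 249°
split-comp 35° ↑ +215°: 249 + 215 = 464 → 464 − 360 = 104°

104°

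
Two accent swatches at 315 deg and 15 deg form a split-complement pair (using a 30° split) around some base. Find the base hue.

The accents sit 30° either side of the complement, so the complement is their short-arc midpoint on the wheel.
Short-arc midpoint of 315° and 15°: 345°.
Base is 180° from the complement: 345 − 180 = 165°

165°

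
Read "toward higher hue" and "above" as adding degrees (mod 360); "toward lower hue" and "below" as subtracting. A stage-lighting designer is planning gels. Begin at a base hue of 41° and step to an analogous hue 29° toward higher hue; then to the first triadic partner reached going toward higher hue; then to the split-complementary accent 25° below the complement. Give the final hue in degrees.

41 + 29 = 70°   (analog 29° ↑)
70 + 120 = 190°   (triadic ↑)
190 + 155 = 345°   (split-comp 25° ↓)

345°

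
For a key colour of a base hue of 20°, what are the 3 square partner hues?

110°, 200°, 290°

A square tetradic scheme places four hues every 90°.
20 + 90 = 110°
20 + 180 = 200°
20 + 270 = 290°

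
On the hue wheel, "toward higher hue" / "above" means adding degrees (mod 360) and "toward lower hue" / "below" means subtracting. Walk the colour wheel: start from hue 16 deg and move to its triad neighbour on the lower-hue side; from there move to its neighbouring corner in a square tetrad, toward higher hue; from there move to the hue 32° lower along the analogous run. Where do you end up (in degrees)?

314°

16 − 120 = -104 → -104 + 360 = 256°   (triadic ↓)
256 + 90 = 346°   (square ↑)
346 − 32 = 314°   (analog 32° ↓)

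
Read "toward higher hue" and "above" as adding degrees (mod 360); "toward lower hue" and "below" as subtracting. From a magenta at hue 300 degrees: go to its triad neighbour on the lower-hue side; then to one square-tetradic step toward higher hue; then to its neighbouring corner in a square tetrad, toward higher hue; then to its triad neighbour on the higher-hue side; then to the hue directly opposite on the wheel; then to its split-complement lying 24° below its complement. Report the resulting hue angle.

96°

−120° (triadic ↓): 300 − 120 = 180°
+90° (square ↑): 180 + 90 = 270°
+90° (square ↑): 270 + 90 = 360 → 360 − 360 = 0°
+120° (triadic ↑): 0 + 120 = 120°
+180° (complement): 120 + 180 = 300°
+156° (split-comp 24° ↓): 300 + 156 = 456 → 456 − 360 = 96°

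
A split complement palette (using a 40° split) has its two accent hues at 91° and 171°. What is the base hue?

311°

The accents sit 40° either side of the complement, so the complement is their short-arc midpoint on the wheel.
Short-arc midpoint of 91° and 171°: 131°.
Base is 180° from the complement: 131 − 180 = -49 → -49 + 360 = 311°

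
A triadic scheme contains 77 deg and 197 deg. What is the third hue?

317°

A triad spaces three hues 120° apart.
The full set is {77°, 197°, 317°}.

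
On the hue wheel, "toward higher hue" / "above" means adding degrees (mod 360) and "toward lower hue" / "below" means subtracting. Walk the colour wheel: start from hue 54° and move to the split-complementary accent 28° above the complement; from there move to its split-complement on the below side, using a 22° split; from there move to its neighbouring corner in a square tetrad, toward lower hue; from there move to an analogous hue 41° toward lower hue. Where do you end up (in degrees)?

split-comp 28° ↑ +208°: 54 + 208 = 262°
split-comp 22° ↓ +158°: 262 + 158 = 420 → 420 − 360 = 60°
square ↓ −90°: 60 − 90 = -30 → -30 + 360 = 330°
analog 41° ↓ −41°: 330 − 41 = 289°

289°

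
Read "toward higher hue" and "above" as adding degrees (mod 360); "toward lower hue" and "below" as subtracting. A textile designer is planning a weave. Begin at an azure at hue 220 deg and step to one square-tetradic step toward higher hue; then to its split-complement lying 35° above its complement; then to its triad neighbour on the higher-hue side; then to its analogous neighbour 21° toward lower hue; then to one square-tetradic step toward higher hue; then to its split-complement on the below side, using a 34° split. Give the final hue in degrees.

square ↑ +90°: 220 + 90 = 310°
split-comp 35° ↑ +215°: 310 + 215 = 525 → 525 − 360 = 165°
triadic ↑ +120°: 165 + 120 = 285°
analog 21° ↓ −21°: 285 − 21 = 264°
square ↑ +90°: 264 + 90 = 354°
split-comp 34° ↓ +146°: 354 + 146 = 500 → 500 − 360 = 140°

140°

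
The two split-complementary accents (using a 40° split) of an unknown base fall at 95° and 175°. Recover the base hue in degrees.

The accents sit 40° either side of the complement, so the complement is their short-arc midpoint on the wheel.
Short-arc midpoint of 95° and 175°: 135°.
Base is 180° from the complement: 135 − 180 = -45 → -45 + 360 = 315°

315°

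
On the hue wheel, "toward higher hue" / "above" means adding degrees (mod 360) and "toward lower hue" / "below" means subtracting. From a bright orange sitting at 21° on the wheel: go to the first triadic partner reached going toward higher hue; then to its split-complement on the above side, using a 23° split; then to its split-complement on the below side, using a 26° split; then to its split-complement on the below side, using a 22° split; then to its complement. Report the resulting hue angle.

triadic ↑ +120°: 21 + 120 = 141°
split-comp 23° ↑ +203°: 141 + 203 = 344°
split-comp 26° ↓ +154°: 344 + 154 = 498 → 498 − 360 = 138°
split-comp 22° ↓ +158°: 138 + 158 = 296°
complement +180°: 296 + 180 = 476 → 476 − 360 = 116°

116°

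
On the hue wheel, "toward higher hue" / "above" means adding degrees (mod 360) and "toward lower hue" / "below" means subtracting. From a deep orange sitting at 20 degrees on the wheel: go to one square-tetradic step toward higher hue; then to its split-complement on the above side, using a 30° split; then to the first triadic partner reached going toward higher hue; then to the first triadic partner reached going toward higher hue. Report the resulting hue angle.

200°

square ↑ +90°: 20 + 90 = 110°
split-comp 30° ↑ +210°: 110 + 210 = 320°
triadic ↑ +120°: 320 + 120 = 440 → 440 − 360 = 80°
triadic ↑ +120°: 80 + 120 = 200°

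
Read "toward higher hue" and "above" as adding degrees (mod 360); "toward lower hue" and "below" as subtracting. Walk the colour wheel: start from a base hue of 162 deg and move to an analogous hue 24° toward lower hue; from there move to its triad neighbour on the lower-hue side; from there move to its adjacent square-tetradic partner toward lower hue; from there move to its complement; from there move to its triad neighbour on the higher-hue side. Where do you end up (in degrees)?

228°

162 − 24 = 138°   (analog 24° ↓)
138 − 120 = 18°   (triadic ↓)
18 − 90 = -72 → -72 + 360 = 288°   (square ↓)
288 + 180 = 468 → 468 − 360 = 108°   (complement)
108 + 120 = 228°   (triadic ↑)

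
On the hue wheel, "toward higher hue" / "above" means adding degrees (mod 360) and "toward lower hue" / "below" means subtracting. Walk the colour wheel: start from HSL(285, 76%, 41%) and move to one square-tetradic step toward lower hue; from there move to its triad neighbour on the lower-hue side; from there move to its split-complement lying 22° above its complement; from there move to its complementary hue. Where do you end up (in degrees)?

285 − 90 = 195°   (square ↓)
195 − 120 = 75°   (triadic ↓)
75 + 202 = 277°   (split-comp 22° ↑)
277 + 180 = 457 → 457 − 360 = 97°   (complement)

97°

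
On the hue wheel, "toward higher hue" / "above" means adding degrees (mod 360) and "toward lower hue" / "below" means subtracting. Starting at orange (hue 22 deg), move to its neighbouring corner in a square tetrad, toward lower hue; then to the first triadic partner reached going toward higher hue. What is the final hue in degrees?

52°

22 − 90 = -68 → -68 + 360 = 292°   (square ↓)
292 + 120 = 412 → 412 − 360 = 52°   (triadic ↑)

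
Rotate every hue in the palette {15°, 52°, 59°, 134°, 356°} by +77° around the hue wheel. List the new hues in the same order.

15 + 77 = 92°
52 + 77 = 129°
59 + 77 = 136°
134 + 77 = 211°
356 + 77 = 433 → 433 − 360 = 73°

92°, 129°, 136°, 211°, 73°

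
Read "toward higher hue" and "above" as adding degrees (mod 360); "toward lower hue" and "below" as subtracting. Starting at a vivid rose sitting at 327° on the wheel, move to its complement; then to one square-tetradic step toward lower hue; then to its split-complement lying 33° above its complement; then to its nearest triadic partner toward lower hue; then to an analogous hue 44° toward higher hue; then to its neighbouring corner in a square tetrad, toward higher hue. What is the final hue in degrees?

complement +180°: 327 + 180 = 507 → 507 − 360 = 147°
square ↓ −90°: 147 − 90 = 57°
split-comp 33° ↑ +213°: 57 + 213 = 270°
triadic ↓ −120°: 270 − 120 = 150°
analog 44° ↑ +44°: 150 + 44 = 194°
square ↑ +90°: 194 + 90 = 284°

284°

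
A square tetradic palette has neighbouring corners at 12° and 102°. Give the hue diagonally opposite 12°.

192°

A square tetradic scheme places four hues 90° apart; opposite corners are 180° apart.
12 + 180 = 192°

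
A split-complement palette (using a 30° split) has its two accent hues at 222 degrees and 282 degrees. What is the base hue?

72°

The accents sit 30° either side of the complement, so the complement is their short-arc midpoint on the wheel.
Short-arc midpoint of 222° and 282°: 252°.
Base is 180° from the complement: 252 − 180 = 72°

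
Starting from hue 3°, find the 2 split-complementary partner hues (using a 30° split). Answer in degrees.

153° and 213°

Split-complementary hues sit 30° either side of the complement.
Complement of 3°: 3 + 180 = 183°
183 − 30 = 153°
183 + 30 = 213°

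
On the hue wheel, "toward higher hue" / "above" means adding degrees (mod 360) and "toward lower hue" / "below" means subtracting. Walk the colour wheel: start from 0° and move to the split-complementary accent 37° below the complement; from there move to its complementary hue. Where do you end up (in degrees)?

323°

split-comp 37° ↓ +143°: 0 + 143 = 143°
complement +180°: 143 + 180 = 323°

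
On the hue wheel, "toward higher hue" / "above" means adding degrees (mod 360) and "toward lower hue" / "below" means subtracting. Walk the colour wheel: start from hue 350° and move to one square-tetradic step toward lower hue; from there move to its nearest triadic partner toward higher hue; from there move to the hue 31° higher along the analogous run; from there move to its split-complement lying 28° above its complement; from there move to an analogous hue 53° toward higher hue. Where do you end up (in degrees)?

square ↓ −90°: 350 − 90 = 260°
triadic ↑ +120°: 260 + 120 = 380 → 380 − 360 = 20°
analog 31° ↑ +31°: 20 + 31 = 51°
split-comp 28° ↑ +208°: 51 + 208 = 259°
analog 53° ↑ +53°: 259 + 53 = 312°

312°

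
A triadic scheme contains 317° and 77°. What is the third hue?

A triad spaces three hues 120° apart.
The full set is {77°, 197°, 317°}.

197°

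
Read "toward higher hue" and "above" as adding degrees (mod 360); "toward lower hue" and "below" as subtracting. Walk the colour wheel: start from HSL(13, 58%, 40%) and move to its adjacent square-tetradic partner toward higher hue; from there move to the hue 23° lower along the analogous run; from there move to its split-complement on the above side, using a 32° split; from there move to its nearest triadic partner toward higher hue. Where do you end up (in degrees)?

square ↑ +90°: 13 + 90 = 103°
analog 23° ↓ −23°: 103 − 23 = 80°
split-comp 32° ↑ +212°: 80 + 212 = 292°
triadic ↑ +120°: 292 + 120 = 412 → 412 − 360 = 52°

52°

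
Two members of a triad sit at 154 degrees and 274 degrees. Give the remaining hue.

A triad spaces three hues 120° apart.
The full set is {34°, 154°, 274°}.

34°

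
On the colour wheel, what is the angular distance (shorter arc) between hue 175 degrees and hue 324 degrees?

|175 − 324| = 149.
149 ≤ 180, so the shorter arc is 149°.

149°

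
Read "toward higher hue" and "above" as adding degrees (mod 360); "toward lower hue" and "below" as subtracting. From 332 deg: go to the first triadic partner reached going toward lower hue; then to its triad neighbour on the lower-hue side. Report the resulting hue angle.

92°

−120° (triadic ↓): 332 − 120 = 212°
−120° (triadic ↓): 212 − 120 = 92°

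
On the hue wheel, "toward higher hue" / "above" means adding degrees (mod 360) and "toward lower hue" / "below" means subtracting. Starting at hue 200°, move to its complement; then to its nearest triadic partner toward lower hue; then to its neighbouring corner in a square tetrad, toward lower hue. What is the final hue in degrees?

170°

+180° (complement): 200 + 180 = 380 → 380 − 360 = 20°
−120° (triadic ↓): 20 − 120 = -100 → -100 + 360 = 260°
−90° (square ↓): 260 − 90 = 170°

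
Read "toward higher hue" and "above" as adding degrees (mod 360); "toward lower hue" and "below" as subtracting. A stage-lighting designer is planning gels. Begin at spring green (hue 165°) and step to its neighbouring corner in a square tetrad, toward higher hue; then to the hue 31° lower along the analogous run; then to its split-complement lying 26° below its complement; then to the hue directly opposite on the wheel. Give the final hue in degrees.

square ↑ +90°: 165 + 90 = 255°
analog 31° ↓ −31°: 255 − 31 = 224°
split-comp 26° ↓ +154°: 224 + 154 = 378 → 378 − 360 = 18°
complement +180°: 18 + 180 = 198°

198°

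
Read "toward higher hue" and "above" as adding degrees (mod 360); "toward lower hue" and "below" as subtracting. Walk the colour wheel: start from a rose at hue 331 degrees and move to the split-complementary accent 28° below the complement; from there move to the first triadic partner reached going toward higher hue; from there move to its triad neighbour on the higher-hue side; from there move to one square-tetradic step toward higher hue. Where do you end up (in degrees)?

+152° (split-comp 28° ↓): 331 + 152 = 483 → 483 − 360 = 123°
+120° (triadic ↑): 123 + 120 = 243°
+120° (triadic ↑): 243 + 120 = 363 → 363 − 360 = 3°
+90° (square ↑): 3 + 90 = 93°

93°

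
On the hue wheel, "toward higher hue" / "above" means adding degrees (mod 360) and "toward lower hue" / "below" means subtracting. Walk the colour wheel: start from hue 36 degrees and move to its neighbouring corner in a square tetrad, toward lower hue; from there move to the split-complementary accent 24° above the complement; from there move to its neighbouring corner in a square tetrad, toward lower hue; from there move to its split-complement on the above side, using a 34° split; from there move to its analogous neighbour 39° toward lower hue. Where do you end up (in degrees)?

36 − 90 = -54 → -54 + 360 = 306°   (square ↓)
306 + 204 = 510 → 510 − 360 = 150°   (split-comp 24° ↑)
150 − 90 = 60°   (square ↓)
60 + 214 = 274°   (split-comp 34° ↑)
274 − 39 = 235°   (analog 39° ↓)

235°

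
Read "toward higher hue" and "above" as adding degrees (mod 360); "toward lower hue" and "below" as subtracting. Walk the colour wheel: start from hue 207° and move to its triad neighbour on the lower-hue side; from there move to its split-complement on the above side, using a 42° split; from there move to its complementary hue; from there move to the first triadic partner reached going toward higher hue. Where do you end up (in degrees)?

triadic ↓ −120°: 207 − 120 = 87°
split-comp 42° ↑ +222°: 87 + 222 = 309°
complement +180°: 309 + 180 = 489 → 489 − 360 = 129°
triadic ↑ +120°: 129 + 120 = 249°

249°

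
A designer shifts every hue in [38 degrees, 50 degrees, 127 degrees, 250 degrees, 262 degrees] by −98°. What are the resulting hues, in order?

300°, 312°, 29°, 152°, 164°

38 − 98 = -60 → -60 + 360 = 300°
50 − 98 = -48 → -48 + 360 = 312°
127 − 98 = 29°
250 − 98 = 152°
262 − 98 = 164°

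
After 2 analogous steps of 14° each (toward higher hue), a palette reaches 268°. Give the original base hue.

240°

2 steps of 14° (toward higher hue) give a net shift of +28°.
Start = end − shift: 268 − 28 = 240°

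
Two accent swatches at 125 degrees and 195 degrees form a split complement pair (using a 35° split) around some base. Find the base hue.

The accents sit 35° either side of the complement, so the complement is their short-arc midpoint on the wheel.
Short-arc midpoint of 125° and 195°: 160°.
Base is 180° from the complement: 160 − 180 = -20 → -20 + 360 = 340°

340°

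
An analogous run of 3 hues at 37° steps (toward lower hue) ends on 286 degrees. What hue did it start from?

0°

2 steps of 37° (toward lower hue) give a net shift of −74°.
Start = end − shift: 286 + 74 = 360 → 360 − 360 = 0°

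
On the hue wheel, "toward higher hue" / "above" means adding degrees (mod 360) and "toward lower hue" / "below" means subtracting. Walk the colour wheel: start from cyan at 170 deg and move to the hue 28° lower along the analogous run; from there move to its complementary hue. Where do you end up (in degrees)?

170 − 28 = 142°   (analog 28° ↓)
142 + 180 = 322°   (complement)

322°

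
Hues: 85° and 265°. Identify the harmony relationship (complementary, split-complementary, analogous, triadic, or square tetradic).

Sort the hues: 85°, 265°.
Successive gaps around the wheel: 180°, 180°.
Two hues 180° apart are complementary.

complementary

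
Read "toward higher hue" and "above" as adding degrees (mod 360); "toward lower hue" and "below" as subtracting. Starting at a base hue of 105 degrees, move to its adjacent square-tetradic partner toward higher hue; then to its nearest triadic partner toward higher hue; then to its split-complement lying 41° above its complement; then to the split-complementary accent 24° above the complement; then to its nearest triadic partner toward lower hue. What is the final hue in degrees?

260°

105 + 90 = 195°   (square ↑)
195 + 120 = 315°   (triadic ↑)
315 + 221 = 536 → 536 − 360 = 176°   (split-comp 41° ↑)
176 + 204 = 380 → 380 − 360 = 20°   (split-comp 24° ↑)
20 − 120 = -100 → -100 + 360 = 260°   (triadic ↓)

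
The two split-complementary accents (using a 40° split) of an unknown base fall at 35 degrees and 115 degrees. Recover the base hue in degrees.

The accents sit 40° either side of the complement, so the complement is their short-arc midpoint on the wheel.
Short-arc midpoint of 35° and 115°: 75°.
Base is 180° from the complement: 75 − 180 = -105 → -105 + 360 = 255°

255°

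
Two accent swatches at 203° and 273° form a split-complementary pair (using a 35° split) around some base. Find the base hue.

The accents sit 35° either side of the complement, so the complement is their short-arc midpoint on the wheel.
Short-arc midpoint of 203° and 273°: 238°.
Base is 180° from the complement: 238 − 180 = 58°

58°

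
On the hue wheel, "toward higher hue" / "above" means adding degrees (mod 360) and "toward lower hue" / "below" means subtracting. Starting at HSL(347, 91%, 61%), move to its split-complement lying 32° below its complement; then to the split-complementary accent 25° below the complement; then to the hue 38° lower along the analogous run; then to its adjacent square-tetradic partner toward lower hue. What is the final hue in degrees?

347 + 148 = 495 → 495 − 360 = 135°   (split-comp 32° ↓)
135 + 155 = 290°   (split-comp 25° ↓)
290 − 38 = 252°   (analog 38° ↓)
252 − 90 = 162°   (square ↓)

162°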